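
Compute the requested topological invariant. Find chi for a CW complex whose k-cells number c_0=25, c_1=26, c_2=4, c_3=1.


chi = sum_k (-1)^k c_k.
= (-1)^0*25 + (-1)^1*26 + (-1)^2*4 + (-1)^3*1
= (25) + (-26) + (4) + (-1)
= 2

2


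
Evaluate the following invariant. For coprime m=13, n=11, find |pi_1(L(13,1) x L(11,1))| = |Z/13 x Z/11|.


pi_1(X x Y) = pi_1(X) x pi_1(Y).
pi_1(L(13,1)) = Z/13, pi_1(L(11,1)) = Z/11.
|Z/13 x Z/11| = 13 * 11 = 143

143


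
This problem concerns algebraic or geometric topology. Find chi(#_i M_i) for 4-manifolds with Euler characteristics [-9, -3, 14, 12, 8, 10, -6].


For n-manifolds: chi(A#B) = chi(A) + chi(B) - chi(S^4).
chi(S^4) = 1 + (-1)^4 = 2.
chi(#) = (sum chi_i) - (7-1)*chi(S^4) = 26 - 6*2 = 14

14


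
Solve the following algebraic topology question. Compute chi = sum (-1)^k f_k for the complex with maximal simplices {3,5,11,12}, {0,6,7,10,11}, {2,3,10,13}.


Enumerate all faces; f-vector: f_0=10, f_1=22, f_2=18, f_3=7, f_4=1.
chi = sum (-1)^k f_k = 0

0


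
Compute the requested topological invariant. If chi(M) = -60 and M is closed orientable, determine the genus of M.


chi = 2 - 2g for closed orientable surfaces.
-60 = 2 - 2g
2g = 2 - (-60) = 62
g = 31

31


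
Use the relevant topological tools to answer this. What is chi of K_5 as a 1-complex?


K_5: V = 5, E = C(5,2) = 10.
chi = V - E = 5 - 10 = -5

-5


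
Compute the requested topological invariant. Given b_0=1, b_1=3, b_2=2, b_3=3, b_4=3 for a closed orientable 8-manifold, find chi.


By Poincare duality b_k = b_{8-k}, so full Betti numbers: b_0=1, b_1=3, b_2=2, b_3=3, b_4=3, b_5=3, b_6=2, b_7=3, b_8=1.
chi = sum (-1)^k b_k = -3

-3


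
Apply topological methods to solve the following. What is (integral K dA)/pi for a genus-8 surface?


Gauss-Bonnet: integral K dA = 2*pi*chi(M).
chi(Sigma_8) = 2 - 2*8 = -14.
(integral K dA)/pi = 2*chi = 2*(-14) = -28

-28


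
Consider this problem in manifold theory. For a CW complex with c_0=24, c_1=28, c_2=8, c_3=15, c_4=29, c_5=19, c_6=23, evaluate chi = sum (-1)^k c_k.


chi = sum_k (-1)^k c_k.
= (-1)^0*24 + (-1)^1*28 + (-1)^2*8 + (-1)^3*15 + (-1)^4*29 + (-1)^5*19 + (-1)^6*23
= (24) + (-28) + (8) + (-15) + (29) + (-19) + (23)
= 22

22


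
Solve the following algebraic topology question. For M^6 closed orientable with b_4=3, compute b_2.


Poincare duality for closed orientable n-manifolds: b_k = b_{n-k}.
Here n = 6, so b_2 = b_4 = 3

3


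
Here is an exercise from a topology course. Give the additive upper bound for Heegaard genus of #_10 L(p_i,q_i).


Heegaard genus satisfies g(A#B) <= g(A) + g(B).
Each lens space has g = 1.
Upper bound: 10 * 1 = 10

10


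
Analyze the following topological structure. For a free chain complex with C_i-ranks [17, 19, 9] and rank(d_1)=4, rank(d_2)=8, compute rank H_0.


rank H_k = rank(ker d_k) - rank(im d_{k+1}).
rank(ker d_0) = rank(C_0) - rank(d_0) = 17 - 0 = 17.
rank(im d_{0+1}) = 4.
rank H_0 = 17 - 4 = 13

13


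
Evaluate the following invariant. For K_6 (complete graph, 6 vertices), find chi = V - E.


K_6: V = 6, E = C(6,2) = 15.
chi = V - E = 6 - 15 = -9

-9


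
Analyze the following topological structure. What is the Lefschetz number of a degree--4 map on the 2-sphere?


On S^2: L(f) = tr(f_0*) + (-1)^2 tr(f_2*) = 1 + (-1)^2 * deg(f).
L(f) = 1 + (-1)^2 * -4 = 1 + -4 = -3

-3


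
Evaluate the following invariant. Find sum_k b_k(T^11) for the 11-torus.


b_k(T^11) = C(11,k), so the sum over k is sum_k C(11,k) = 2^11.
Total = 2^11 = 2048

2048


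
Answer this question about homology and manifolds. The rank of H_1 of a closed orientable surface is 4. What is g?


For a closed orientable surface: b_1 = 2g.
4 = 2g
g = 4 / 2 = 2

2


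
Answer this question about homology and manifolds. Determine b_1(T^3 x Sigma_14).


pi_1(A x B) = pi_1(A) x pi_1(B); rank of abelianization = b_1.
b_1(T^3) = 3, b_1(Sigma_14) = 2*14 = 28.
b_1(product) = 3 + 28 = 31

31


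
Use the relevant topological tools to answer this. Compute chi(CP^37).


CP^37 has one cell in each even dimension 0, 2, ..., 2*37 (37+1 cells total).
All cells are even-dimensional, so chi = number of cells.
chi = 37 + 1 = 38

38


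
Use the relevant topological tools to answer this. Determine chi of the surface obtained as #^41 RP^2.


For a non-orientable closed surface with k crosscaps: chi = 2 - k.
Here k = 41.
chi = 2 - 41 = -39

-39


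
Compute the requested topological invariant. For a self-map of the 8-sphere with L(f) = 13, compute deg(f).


L(f) = 1 + (-1)^8 deg(f) on S^8.
13 = 1 + (-1)^8 * deg(f)
(-1)^8 * deg(f) = 12
deg(f) = 12

12


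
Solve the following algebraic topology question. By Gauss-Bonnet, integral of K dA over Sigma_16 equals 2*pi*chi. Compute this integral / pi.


Gauss-Bonnet: integral K dA = 2*pi*chi(M).
chi(Sigma_16) = 2 - 2*16 = -30.
(integral K dA)/pi = 2*chi = 2*(-30) = -60

-60


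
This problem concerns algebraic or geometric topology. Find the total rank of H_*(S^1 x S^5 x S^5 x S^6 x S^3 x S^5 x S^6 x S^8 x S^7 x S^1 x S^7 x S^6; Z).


Total Betti number is multiplicative under products.
Each S^d (d>=1) has total Betti number 2.
There are 12 sphere factors.
Total = 2^12 = 4096

4096


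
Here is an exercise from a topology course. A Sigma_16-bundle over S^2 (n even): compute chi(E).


chi(S^2) = 2 (n even), chi(Sigma_16) = 2 - 2*16 = -30.
chi(E) = 2 * (-30) = -60

-60


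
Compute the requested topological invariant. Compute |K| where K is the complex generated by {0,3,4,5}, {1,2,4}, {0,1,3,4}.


Each maximal simplex on m vertices has 2^m - 1 nonempty faces.
Take the union (dedupe shared faces).
Total distinct faces = 27

27


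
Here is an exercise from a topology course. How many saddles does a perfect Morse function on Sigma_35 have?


A perfect Morse function has m_k = b_k.
For Sigma_35: b_0=1, b_1=2g=70, b_2=1.
Saddles m_1 = 2g = 70

70


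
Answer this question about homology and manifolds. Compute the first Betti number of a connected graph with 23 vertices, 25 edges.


For a connected graph: rank(pi_1) = b_1 = E - V + 1 = 1 - chi.
chi = V - E = 23 - 25 = -2.
rank = 1 - (-2) = 25 - 23 + 1 = 3

3


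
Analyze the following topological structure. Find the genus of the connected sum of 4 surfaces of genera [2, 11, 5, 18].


Genus is additive under connected sum of orientable surfaces.
g = 2 + 11 + 5 + 18 = 36

36


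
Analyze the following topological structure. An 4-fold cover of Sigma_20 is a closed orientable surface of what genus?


For an n-sheeted cover: chi(E) = n * chi(B).
chi(Sigma_20) = 2 - 2*20 = -38.
chi(E) = 4 * (-38) = -152.
genus(E) = (2 - chi(E))/2 = (2 - (-152))/2 = 154/2 = 77

77


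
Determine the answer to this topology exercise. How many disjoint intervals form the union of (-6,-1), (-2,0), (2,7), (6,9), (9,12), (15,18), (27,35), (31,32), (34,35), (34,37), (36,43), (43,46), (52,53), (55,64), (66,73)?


Sort and merge overlapping open intervals.
Merged: (-6,0), (2,9), (9,12), (15,18), (27,43), (43,46), (52,53), (55,64), (66,73).
Number of components = 9

9


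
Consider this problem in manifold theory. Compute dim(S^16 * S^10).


Join of spheres: S^m * S^n = S^{m+n+1}.
dim = 16 + 10 + 1 = 27

27


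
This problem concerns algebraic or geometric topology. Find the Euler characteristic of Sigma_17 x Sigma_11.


chi(Sigma_17) = 2 - 2*17 = -32
chi(Sigma_11) = 2 - 2*11 = -20
chi(product) = (-32) * (-20) = 640

640


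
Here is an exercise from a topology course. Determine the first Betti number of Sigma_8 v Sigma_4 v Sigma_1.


For a wedge X v Y: reduced H_k(X v Y) = H_k(X) + H_k(Y).
Each Sigma_g contributes b_1 = 2g.
b_1 = 16 + 8 + 2 = 26

26


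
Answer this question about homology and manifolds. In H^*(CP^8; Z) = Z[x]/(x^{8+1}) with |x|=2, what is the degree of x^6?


|x| = 2 in H^*(CP^n).
|x^6| = 6 * |x| = 6 * 2 = 12

12


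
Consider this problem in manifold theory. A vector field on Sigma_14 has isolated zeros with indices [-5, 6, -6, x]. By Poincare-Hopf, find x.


Poincare-Hopf: sum of indices = chi(M).
chi(Sigma_14) = 2 - 2*14 = -26.
Sum of known indices = -5.
x = chi - (sum known) = -26 - (-5) = -21

-21


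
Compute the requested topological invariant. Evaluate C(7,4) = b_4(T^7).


By the Kunneth formula, b_k(T^n) = C(n,k).
b_4(T^7) = C(7,4).
C(7,4) = 7!/(4!*3!) = 35

35


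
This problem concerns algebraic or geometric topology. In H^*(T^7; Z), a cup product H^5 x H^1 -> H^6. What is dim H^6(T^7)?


Cup product: H^p x H^q -> H^{p+q}; here p+q = 5+1 = 6.
rank H^k(T^n) = C(n,k).
C(7,6) = 7

7


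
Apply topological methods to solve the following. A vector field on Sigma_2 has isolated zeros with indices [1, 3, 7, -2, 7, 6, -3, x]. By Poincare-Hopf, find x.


Poincare-Hopf: sum of indices = chi(M).
chi(Sigma_2) = 2 - 2*2 = -2.
Sum of known indices = 19.
x = chi - (sum known) = -2 - (19) = -21

-21


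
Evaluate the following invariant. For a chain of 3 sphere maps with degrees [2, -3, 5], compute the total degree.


Degree is multiplicative: deg(composition) = product of degrees.
= (2) * (-3) * (5) = -30

-30


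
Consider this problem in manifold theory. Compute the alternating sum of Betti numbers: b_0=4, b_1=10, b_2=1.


chi = sum_k (-1)^k b_k.
= (4) + (-10) + (1)
= -5

-5


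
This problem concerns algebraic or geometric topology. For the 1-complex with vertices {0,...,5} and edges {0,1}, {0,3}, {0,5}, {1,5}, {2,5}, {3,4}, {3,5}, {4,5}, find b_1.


b_1 = E - V + (number of components).
E = 8, V = 6, components = 1.
b_1 = 8 - 6 + 1 = 3

3


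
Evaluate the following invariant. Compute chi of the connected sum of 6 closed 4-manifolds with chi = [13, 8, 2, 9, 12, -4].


For n-manifolds: chi(A#B) = chi(A) + chi(B) - chi(S^4).
chi(S^4) = 1 + (-1)^4 = 2.
chi(#) = (sum chi_i) - (6-1)*chi(S^4) = 40 - 5*2 = 30

30


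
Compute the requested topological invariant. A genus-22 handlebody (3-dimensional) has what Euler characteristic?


A genus-g handlebody deformation retracts to a wedge of g circles.
chi(vee_g S^1) = 1 - g.
chi(H_22) = 1 - 22 = -21

-21


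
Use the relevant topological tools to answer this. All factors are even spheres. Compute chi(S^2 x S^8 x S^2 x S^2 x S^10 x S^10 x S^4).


chi is multiplicative: chi(X x Y) = chi(X) chi(Y).
Each even-dim sphere has chi = 2. There are 7 factors.
chi = 2^7 = 128

128


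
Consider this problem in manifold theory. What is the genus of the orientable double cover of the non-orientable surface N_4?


chi(N_4) = 2 - 4 = -2.
Double cover: chi(Sigma_g) = 2 * chi(N_4) = 2*(-2) = -4.
2 - 2g = -4, so g = (2 - (-4))/2 = 6/2 = 3

3


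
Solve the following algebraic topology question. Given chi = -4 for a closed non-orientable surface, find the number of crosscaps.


chi = 2 - k for closed non-orientable surfaces with k crosscaps.
-4 = 2 - k
k = 2 - (-4) = 6

6


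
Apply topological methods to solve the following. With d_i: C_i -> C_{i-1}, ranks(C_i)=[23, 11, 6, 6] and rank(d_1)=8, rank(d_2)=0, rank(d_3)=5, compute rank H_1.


rank H_k = rank(ker d_k) - rank(im d_{k+1}).
rank(ker d_1) = rank(C_1) - rank(d_1) = 11 - 8 = 3.
rank(im d_{1+1}) = 0.
rank H_1 = 3 - 0 = 3

3


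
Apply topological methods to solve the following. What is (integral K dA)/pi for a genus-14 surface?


Gauss-Bonnet: integral K dA = 2*pi*chi(M).
chi(Sigma_14) = 2 - 2*14 = -26.
(integral K dA)/pi = 2*chi = 2*(-26) = -52

-52


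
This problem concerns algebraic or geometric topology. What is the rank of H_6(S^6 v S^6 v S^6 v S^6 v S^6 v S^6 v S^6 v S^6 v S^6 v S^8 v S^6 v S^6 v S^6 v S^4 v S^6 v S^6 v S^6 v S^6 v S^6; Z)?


For a wedge of spheres, H_k (k>0) is free on one generator per sphere of dimension k.
Spheres of dimension 6: count = 17.
b_6 = 17

17


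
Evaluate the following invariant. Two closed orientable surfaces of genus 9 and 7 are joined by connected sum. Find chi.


chi(Sigma_9) = 2 - 2*9 = -16
chi(Sigma_7) = 2 - 2*7 = -12
For surfaces: chi(A#B) = chi(A) + chi(B) - 2.
chi = -16 + -12 - 2 = -30

-30


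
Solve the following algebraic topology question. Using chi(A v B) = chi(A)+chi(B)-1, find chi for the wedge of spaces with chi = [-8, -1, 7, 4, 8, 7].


chi(A v B) = chi(A) + chi(B) - 1 (one point identified).
For 6 spaces: chi = (sum chi_i) - (6 - 1).
sum = 17; chi = 17 - 5 = 12

12


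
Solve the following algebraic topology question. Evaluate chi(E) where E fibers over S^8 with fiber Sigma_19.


chi(S^8) = 2 (n even), chi(Sigma_19) = 2 - 2*19 = -36.
chi(E) = 2 * (-36) = -72

-72


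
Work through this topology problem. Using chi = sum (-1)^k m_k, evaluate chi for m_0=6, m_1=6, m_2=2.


Morse theory: chi(M) = sum_k (-1)^k m_k where m_k = #(index-k critical points).
= (6) + (-6) + (2) = 2

2


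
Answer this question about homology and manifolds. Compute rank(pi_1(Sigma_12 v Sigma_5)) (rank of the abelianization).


For a wedge: H_1(A v B) = H_1(A) + H_1(B).
b_1(Sigma_12) = 24, b_1(Sigma_5) = 10.
b_1 = 24 + 10 = 34

34


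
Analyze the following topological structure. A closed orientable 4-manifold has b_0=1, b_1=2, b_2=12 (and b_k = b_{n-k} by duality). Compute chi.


By Poincare duality b_k = b_{4-k}, so full Betti numbers: b_0=1, b_1=2, b_2=12, b_3=2, b_4=1.
chi = sum (-1)^k b_k = 10

10


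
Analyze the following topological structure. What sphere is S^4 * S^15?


Join of spheres: S^m * S^n = S^{m+n+1}.
dim = 4 + 15 + 1 = 20

20


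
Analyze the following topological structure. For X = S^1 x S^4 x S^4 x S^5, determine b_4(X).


Each S^d has Poincare polynomial 1 + t^d.
The product S^1 x S^4 x S^4 x S^5 has Poincare polynomial prod(1+t^d_i).
Expanding: b_0=1, b_1=1, b_4=2, b_5=3, b_6=1, b_8=1, b_9=3, b_10=2, b_13=1, b_14=1.
b_4 = 2

2


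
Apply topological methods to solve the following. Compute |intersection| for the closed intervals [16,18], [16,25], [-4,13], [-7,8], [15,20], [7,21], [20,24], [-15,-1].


Intersection = [max(a_i), min(b_i)] = [20, -1].
Since 20 > -1, the intersection is empty.
Length = 0

0


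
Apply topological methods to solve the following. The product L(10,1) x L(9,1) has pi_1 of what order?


pi_1(X x Y) = pi_1(X) x pi_1(Y).
pi_1(L(10,1)) = Z/10, pi_1(L(9,1)) = Z/9.
|Z/10 x Z/9| = 10 * 9 = 90

90


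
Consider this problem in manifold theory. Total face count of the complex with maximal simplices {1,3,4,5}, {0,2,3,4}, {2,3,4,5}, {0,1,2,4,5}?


Each maximal simplex on m vertices has 2^m - 1 nonempty faces.
Take the union (dedupe shared faces).
Total distinct faces = 47

47


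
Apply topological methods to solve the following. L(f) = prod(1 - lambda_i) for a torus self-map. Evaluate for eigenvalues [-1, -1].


For a torus self-map: L(f) = det(I - A) where A acts on H_1.
L(f) = (1--1) * (1--1) = 2 * 2 = 4

4


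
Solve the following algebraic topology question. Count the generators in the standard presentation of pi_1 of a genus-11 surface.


Standard presentation: pi_1(Sigma_g) = <a_1,b_1,...,a_g,b_g | [a_1,b_1]...[a_g,b_g] = 1>.
Number of generators = 2g = 2*11 = 22

22


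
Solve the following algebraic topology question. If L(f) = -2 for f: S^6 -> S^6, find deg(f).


L(f) = 1 + (-1)^6 deg(f) on S^6.
-2 = 1 + (-1)^6 * deg(f)
(-1)^6 * deg(f) = -3
deg(f) = -3

-3


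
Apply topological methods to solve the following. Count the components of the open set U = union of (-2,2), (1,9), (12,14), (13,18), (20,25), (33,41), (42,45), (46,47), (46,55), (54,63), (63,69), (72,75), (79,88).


Sort and merge overlapping open intervals.
Merged: (-2,9), (12,18), (20,25), (33,41), (42,45), (46,63), (63,69), (72,75), (79,88).
Number of components = 9

9


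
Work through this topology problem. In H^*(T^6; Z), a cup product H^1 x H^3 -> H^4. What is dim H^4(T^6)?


Cup product: H^p x H^q -> H^{p+q}; here p+q = 1+3 = 4.
rank H^k(T^n) = C(n,k).
C(6,4) = 15

15


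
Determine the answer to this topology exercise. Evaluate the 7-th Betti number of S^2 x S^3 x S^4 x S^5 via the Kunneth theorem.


Each S^d has Poincare polynomial 1 + t^d.
The product S^2 x S^3 x S^4 x S^5 has Poincare polynomial prod(1+t^d_i).
Expanding: b_0=1, b_2=1, b_3=1, b_4=1, b_5=2, b_6=1, b_7=2, b_8=1, b_9=2, b_10=1, b_11=1, b_12=1, b_14=1.
b_7 = 2

2


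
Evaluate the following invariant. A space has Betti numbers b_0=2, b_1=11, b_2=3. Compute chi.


chi = sum_k (-1)^k b_k.
= (2) + (-11) + (3)
= -6

-6


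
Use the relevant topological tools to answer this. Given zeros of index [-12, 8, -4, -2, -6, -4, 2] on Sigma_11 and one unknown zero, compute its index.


Poincare-Hopf: sum of indices = chi(M).
chi(Sigma_11) = 2 - 2*11 = -20.
Sum of known indices = -18.
x = chi - (sum known) = -20 - (-18) = -2

-2


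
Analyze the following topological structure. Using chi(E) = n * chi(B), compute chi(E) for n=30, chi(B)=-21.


For a finite covering: chi(E) = (number of sheets) * chi(B).
chi(E) = 30 * (-21) = -630

-630


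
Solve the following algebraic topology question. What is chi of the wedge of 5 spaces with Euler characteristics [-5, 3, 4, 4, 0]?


chi(A v B) = chi(A) + chi(B) - 1 (one point identified).
For 5 spaces: chi = (sum chi_i) - (5 - 1).
sum = 6; chi = 6 - 4 = 2

2


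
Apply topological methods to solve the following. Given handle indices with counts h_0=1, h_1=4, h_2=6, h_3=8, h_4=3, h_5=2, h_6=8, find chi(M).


Handles of index k contribute (-1)^k to chi (same as CW cells).
chi = (1) + (-4) + (6) + (-8) + (3) + (-2) + (8) = 4

4


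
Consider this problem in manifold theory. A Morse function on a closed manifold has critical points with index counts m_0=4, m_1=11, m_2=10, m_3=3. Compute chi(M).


Morse theory: chi(M) = sum_k (-1)^k m_k where m_k = #(index-k critical points).
= (4) + (-11) + (10) + (-3) = 0

0


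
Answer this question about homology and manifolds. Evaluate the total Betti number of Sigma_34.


For Sigma_34: b_0 = 1, b_1 = 2g = 68, b_2 = 1.
Total = 1 + 68 + 1 = 70

70


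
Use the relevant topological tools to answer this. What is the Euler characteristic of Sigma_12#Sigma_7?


chi(Sigma_12) = 2 - 2*12 = -22
chi(Sigma_7) = 2 - 2*7 = -12
For surfaces: chi(A#B) = chi(A) + chi(B) - 2.
chi = -22 + -12 - 2 = -36

-36


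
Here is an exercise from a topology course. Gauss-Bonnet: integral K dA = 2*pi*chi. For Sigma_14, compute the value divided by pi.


Gauss-Bonnet: integral K dA = 2*pi*chi(M).
chi(Sigma_14) = 2 - 2*14 = -26.
(integral K dA)/pi = 2*chi = 2*(-26) = -52

-52


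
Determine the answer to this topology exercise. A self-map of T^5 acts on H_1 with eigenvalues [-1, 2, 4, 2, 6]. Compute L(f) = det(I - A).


For a torus self-map: L(f) = det(I - A) where A acts on H_1.
L(f) = (1--1) * (1-2) * (1-4) * (1-2) * (1-6) = 2 * -1 * -3 * -1 * -5 = 30

30


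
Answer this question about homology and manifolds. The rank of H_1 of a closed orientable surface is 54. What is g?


For a closed orientable surface: b_1 = 2g.
54 = 2g
g = 54 / 2 = 27

27


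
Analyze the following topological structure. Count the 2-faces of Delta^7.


Delta^7 has 7+1 vertices. A 2-face is a choice of 2+1 vertices.
f_2 = C(7+1, 2+1) = C(8,3) = 56

56


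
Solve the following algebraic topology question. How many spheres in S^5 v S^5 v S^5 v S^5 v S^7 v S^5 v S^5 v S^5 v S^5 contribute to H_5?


For a wedge of spheres, H_k (k>0) is free on one generator per sphere of dimension k.
Spheres of dimension 5: count = 8.
b_5 = 8

8


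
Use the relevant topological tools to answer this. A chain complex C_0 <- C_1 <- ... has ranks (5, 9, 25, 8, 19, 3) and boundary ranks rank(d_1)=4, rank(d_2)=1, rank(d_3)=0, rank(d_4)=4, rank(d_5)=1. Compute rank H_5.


rank H_k = rank(ker d_k) - rank(im d_{k+1}).
rank(ker d_5) = rank(C_5) - rank(d_5) = 3 - 1 = 2.
rank(im d_{5+1}) = 0.
rank H_5 = 2 - 0 = 2

2


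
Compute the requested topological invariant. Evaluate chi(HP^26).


HP^26 has one cell in each dimension 0, 4, ..., 4*26 (26+1 cells, all even-dim).
chi = 26 + 1 = 27

27


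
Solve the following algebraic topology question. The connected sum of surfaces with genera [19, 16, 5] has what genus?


Genus is additive under connected sum of orientable surfaces.
g = 19 + 16 + 5 = 40

40


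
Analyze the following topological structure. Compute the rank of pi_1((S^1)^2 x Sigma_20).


pi_1(A x B) = pi_1(A) x pi_1(B); rank of abelianization = b_1.
b_1(T^2) = 2, b_1(Sigma_20) = 2*20 = 40.
b_1(product) = 2 + 40 = 42

42


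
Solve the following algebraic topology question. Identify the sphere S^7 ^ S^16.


S^m ^ S^n = S^{m+n}.
k = 7 + 16 = 23

23


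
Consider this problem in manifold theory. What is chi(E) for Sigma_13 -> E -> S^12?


chi(S^12) = 2 (n even), chi(Sigma_13) = 2 - 2*13 = -24.
chi(E) = 2 * (-24) = -48

-48


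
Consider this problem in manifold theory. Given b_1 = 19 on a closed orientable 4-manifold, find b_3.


Poincare duality for closed orientable n-manifolds: b_k = b_{n-k}.
Here n = 4, so b_3 = b_1 = 19

19


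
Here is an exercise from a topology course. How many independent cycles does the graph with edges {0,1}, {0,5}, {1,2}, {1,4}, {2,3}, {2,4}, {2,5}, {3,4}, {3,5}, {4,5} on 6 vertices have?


b_1 = E - V + (number of components).
E = 10, V = 6, components = 1.
b_1 = 10 - 6 + 1 = 5

5


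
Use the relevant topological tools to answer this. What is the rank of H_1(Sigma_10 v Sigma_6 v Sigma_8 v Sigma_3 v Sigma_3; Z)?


For a wedge X v Y: reduced H_k(X v Y) = H_k(X) + H_k(Y).
Each Sigma_g contributes b_1 = 2g.
b_1 = 20 + 12 + 16 + 6 + 6 = 60

60


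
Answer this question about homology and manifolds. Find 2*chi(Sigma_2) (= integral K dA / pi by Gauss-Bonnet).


Gauss-Bonnet: integral K dA = 2*pi*chi(M).
chi(Sigma_2) = 2 - 2*2 = -2.
(integral K dA)/pi = 2*chi = 2*(-2) = -4

-4


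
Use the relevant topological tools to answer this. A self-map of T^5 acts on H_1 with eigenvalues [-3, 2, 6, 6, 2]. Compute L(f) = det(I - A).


For a torus self-map: L(f) = det(I - A) where A acts on H_1.
L(f) = (1--3) * (1-2) * (1-6) * (1-6) * (1-2) = 4 * -1 * -5 * -5 * -1 = 100

100


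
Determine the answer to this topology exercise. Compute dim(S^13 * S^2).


Join of spheres: S^m * S^n = S^{m+n+1}.
dim = 13 + 2 + 1 = 16

16


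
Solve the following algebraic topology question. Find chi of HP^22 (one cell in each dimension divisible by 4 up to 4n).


HP^22 has one cell in each dimension 0, 4, ..., 4*22 (22+1 cells, all even-dim).
chi = 22 + 1 = 23

23


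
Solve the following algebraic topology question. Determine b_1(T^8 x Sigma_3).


pi_1(A x B) = pi_1(A) x pi_1(B); rank of abelianization = b_1.
b_1(T^8) = 8, b_1(Sigma_3) = 2*3 = 6.
b_1(product) = 8 + 6 = 14

14


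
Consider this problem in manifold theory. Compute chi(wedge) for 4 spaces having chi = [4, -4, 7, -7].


chi(A v B) = chi(A) + chi(B) - 1 (one point identified).
For 4 spaces: chi = (sum chi_i) - (4 - 1).
sum = 0; chi = 0 - 3 = -3

-3


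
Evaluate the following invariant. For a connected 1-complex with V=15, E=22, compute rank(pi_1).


For a connected graph: rank(pi_1) = b_1 = E - V + 1 = 1 - chi.
chi = V - E = 15 - 22 = -7.
rank = 1 - (-7) = 22 - 15 + 1 = 8

8


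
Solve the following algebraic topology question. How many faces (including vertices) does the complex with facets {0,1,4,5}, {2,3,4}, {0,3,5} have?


Each maximal simplex on m vertices has 2^m - 1 nonempty faces.
Take the union (dedupe shared faces).
Total distinct faces = 24

24


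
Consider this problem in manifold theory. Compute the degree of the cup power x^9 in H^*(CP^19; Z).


|x| = 2 in H^*(CP^n).
|x^9| = 9 * |x| = 9 * 2 = 18

18


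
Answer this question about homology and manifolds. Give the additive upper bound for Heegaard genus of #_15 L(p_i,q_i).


Heegaard genus satisfies g(A#B) <= g(A) + g(B).
Each lens space has g = 1.
Upper bound: 15 * 1 = 15

15


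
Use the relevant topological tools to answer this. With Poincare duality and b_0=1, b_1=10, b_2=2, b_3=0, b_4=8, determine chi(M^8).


By Poincare duality b_k = b_{8-k}, so full Betti numbers: b_0=1, b_1=10, b_2=2, b_3=0, b_4=8, b_5=0, b_6=2, b_7=10, b_8=1.
chi = sum (-1)^k b_k = -6

-6


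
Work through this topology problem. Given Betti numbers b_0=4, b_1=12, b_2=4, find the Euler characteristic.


chi = sum_k (-1)^k b_k.
= (4) + (-12) + (4)
= -4

-4


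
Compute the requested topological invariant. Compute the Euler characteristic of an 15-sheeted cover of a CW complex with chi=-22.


For a finite covering: chi(E) = (number of sheets) * chi(B).
chi(E) = 15 * (-22) = -330

-330


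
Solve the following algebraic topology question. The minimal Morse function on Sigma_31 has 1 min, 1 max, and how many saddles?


A perfect Morse function has m_k = b_k.
For Sigma_31: b_0=1, b_1=2g=62, b_2=1.
Saddles m_1 = 2g = 62

62


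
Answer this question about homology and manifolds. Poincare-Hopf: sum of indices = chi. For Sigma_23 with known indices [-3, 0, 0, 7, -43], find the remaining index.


Poincare-Hopf: sum of indices = chi(M).
chi(Sigma_23) = 2 - 2*23 = -44.
Sum of known indices = -39.
x = chi - (sum known) = -44 - (-39) = -5

-5


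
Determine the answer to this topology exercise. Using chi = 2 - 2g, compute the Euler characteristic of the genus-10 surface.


For a closed orientable surface of genus g: chi = 2 - 2g.
Here g = 10.
chi = 2 - 2*10 = 2 - 20 = -18

-18


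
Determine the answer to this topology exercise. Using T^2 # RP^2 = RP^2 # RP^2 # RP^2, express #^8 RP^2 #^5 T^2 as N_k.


Since a >= 1, the sum is non-orientable; each T^2 can be replaced by RP^2 # RP^2 (since T^2#RP^2 = 3RP^2).
Total crosscaps k = 8 + 2*5 = 18.
Check via chi: chi = 8*1 + 5*0 - (8+5-1)*2 = -16 = 2 - k = -16. Consistent.

18


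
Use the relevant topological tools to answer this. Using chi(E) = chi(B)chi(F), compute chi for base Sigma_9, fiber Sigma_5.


For a fiber bundle F -> E -> B (with CW structure): chi(E) = chi(B) * chi(F).
chi(Sigma_9) = -16, chi(Sigma_5) = -8.
chi(E) = (-16) * (-8) = 128

128


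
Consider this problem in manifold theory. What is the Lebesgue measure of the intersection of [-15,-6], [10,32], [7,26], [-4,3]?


Intersection = [max(a_i), min(b_i)] = [10, -6].
Since 10 > -6, the intersection is empty.
Length = 0

0


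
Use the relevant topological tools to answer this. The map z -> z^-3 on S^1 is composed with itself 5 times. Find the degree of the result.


deg(f) = -3. Degree is multiplicative: deg(f^5) = (deg f)^5.
deg(f^5) = (-3)^5 = -243

-243


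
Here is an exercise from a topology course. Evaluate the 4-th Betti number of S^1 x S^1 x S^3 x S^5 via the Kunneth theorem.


Each S^d has Poincare polynomial 1 + t^d.
The product S^1 x S^1 x S^3 x S^5 has Poincare polynomial prod(1+t^d_i).
Expanding: b_0=1, b_1=2, b_2=1, b_3=1, b_4=2, b_5=2, b_6=2, b_7=1, b_8=1, b_9=2, b_10=1.
b_4 = 2

2


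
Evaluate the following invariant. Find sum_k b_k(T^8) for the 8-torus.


b_k(T^8) = C(8,k), so the sum over k is sum_k C(8,k) = 2^8.
Total = 2^8 = 256

256


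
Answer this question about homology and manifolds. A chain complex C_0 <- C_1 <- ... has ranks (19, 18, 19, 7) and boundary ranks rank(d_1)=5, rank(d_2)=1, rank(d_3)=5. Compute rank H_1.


rank H_k = rank(ker d_k) - rank(im d_{k+1}).
rank(ker d_1) = rank(C_1) - rank(d_1) = 18 - 5 = 13.
rank(im d_{1+1}) = 1.
rank H_1 = 13 - 1 = 12

12


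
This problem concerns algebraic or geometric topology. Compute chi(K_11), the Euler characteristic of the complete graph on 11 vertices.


K_11: V = 11, E = C(11,2) = 55.
chi = V - E = 11 - 55 = -44

-44


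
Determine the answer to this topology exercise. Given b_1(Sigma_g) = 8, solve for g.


For a closed orientable surface: b_1 = 2g.
8 = 2g
g = 8 / 2 = 4

4


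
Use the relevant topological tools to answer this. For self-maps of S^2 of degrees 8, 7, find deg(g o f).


Degree is multiplicative under composition: deg(g o f) = deg(g) * deg(f).
= 7 * 8 = 56

56


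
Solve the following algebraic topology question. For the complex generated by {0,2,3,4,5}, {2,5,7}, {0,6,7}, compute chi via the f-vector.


Enumerate all faces; f-vector: f_0=7, f_1=15, f_2=12, f_3=5, f_4=1.
chi = sum (-1)^k f_k = 0

0


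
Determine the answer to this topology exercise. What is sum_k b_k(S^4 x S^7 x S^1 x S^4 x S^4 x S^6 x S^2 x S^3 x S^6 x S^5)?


Total Betti number is multiplicative under products.
Each S^d (d>=1) has total Betti number 2.
There are 10 sphere factors.
Total = 2^10 = 1024

1024


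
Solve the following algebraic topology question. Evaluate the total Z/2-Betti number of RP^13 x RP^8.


dim H^*(RP^n; Z/2) = n+1 (one Z/2 in each degree 0..n).
Total Betti number is multiplicative.
Total = (13+1) * (8+1) = 14 * 9 = 126

126


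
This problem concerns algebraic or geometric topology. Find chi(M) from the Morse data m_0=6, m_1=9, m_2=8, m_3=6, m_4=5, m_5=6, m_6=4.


Morse theory: chi(M) = sum_k (-1)^k m_k where m_k = #(index-k critical points).
= (6) + (-9) + (8) + (-6) + (5) + (-6) + (4) = 2

2


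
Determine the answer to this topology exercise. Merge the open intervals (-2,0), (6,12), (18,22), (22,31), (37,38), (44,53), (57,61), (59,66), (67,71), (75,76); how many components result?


Sort and merge overlapping open intervals.
Merged: (-2,0), (6,12), (18,22), (22,31), (37,38), (44,53), (57,66), (67,71), (75,76).
Number of components = 9

9


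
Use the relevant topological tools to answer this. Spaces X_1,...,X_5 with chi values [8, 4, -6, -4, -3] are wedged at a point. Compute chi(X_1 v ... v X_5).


chi(A v B) = chi(A) + chi(B) - 1 (one point identified).
For 5 spaces: chi = (sum chi_i) - (5 - 1).
sum = -1; chi = -1 - 4 = -5

-5


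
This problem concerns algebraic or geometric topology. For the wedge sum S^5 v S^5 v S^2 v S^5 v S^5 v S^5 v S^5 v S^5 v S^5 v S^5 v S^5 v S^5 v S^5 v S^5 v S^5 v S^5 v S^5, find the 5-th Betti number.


For a wedge of spheres, H_k (k>0) is free on one generator per sphere of dimension k.
Spheres of dimension 5: count = 16.
b_5 = 16

16


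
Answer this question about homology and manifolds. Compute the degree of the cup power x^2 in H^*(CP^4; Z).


|x| = 2 in H^*(CP^n).
|x^2| = 2 * |x| = 2 * 2 = 4

4


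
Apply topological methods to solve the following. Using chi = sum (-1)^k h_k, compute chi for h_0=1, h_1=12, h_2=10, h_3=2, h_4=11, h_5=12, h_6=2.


Handles of index k contribute (-1)^k to chi (same as CW cells).
chi = (1) + (-12) + (10) + (-2) + (11) + (-12) + (2) = -2

-2


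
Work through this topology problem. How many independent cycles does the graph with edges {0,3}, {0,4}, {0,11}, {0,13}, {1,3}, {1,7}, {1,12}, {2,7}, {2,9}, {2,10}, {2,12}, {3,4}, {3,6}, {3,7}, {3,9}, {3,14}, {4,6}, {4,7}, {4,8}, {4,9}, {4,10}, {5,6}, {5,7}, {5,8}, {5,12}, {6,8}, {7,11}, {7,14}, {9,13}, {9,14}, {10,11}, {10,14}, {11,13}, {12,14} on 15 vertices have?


b_1 = E - V + (number of components).
E = 34, V = 15, components = 1.
b_1 = 34 - 15 + 1 = 20

20


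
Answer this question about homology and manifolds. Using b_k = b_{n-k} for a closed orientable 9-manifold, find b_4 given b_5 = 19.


Poincare duality for closed orientable n-manifolds: b_k = b_{n-k}.
Here n = 9, so b_4 = b_5 = 19

19


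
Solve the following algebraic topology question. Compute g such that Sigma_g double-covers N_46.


chi(N_46) = 2 - 46 = -44.
Double cover: chi(Sigma_g) = 2 * chi(N_46) = 2*(-44) = -88.
2 - 2g = -88, so g = (2 - (-88))/2 = 90/2 = 45

45


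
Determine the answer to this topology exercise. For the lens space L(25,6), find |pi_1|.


pi_1(L(p,q)) = Z/pZ for any q coprime to p.
|pi_1(L(25,6))| = 25

25


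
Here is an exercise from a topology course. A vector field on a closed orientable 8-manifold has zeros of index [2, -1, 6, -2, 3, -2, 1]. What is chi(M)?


Poincare-Hopf: chi(M) = sum of indices of zeros.
chi = (2) + (-1) + (6) + (-2) + (3) + (-2) + (1) = 7

7


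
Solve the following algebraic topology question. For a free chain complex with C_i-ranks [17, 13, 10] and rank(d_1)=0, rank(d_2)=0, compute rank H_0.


rank H_k = rank(ker d_k) - rank(im d_{k+1}).
rank(ker d_0) = rank(C_0) - rank(d_0) = 17 - 0 = 17.
rank(im d_{0+1}) = 0.
rank H_0 = 17 - 0 = 17

17


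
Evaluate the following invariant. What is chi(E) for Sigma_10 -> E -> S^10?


chi(S^10) = 2 (n even), chi(Sigma_10) = 2 - 2*10 = -18.
chi(E) = 2 * (-18) = -36

-36


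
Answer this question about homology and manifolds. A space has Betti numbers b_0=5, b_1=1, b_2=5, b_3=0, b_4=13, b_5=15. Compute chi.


chi = sum_k (-1)^k b_k.
= (5) + (-1) + (5) + (0) + (13) + (-15)
= 7

7


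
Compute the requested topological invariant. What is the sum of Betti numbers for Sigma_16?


For Sigma_16: b_0 = 1, b_1 = 2g = 32, b_2 = 1.
Total = 1 + 32 + 1 = 34

34


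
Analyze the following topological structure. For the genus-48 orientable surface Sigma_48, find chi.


For a closed orientable surface of genus g: chi = 2 - 2g.
Here g = 48.
chi = 2 - 2*48 = 2 - 96 = -94

-94


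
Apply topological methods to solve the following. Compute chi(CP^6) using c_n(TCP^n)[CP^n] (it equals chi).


For any closed oriented manifold, <e(TM),[M]> = chi(M).
chi(CP^6) = 6+1 = 7

7


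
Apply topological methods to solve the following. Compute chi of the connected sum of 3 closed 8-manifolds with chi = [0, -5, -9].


For n-manifolds: chi(A#B) = chi(A) + chi(B) - chi(S^8).
chi(S^8) = 1 + (-1)^8 = 2.
chi(#) = (sum chi_i) - (3-1)*chi(S^8) = -14 - 2*2 = -18

-18


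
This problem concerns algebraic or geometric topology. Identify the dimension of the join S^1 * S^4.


Join of spheres: S^m * S^n = S^{m+n+1}.
dim = 1 + 4 + 1 = 6

6


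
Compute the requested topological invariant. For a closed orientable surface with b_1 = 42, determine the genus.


For a closed orientable surface: b_1 = 2g.
42 = 2g
g = 42 / 2 = 21

21


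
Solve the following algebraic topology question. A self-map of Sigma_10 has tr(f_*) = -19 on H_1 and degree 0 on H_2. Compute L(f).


L(f) = tr(f_0*) - tr(f_1*) + tr(f_2*).
= 1 - (-19) + (0)
= 20

20


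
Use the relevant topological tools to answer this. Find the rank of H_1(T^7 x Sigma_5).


pi_1(A x B) = pi_1(A) x pi_1(B); rank of abelianization = b_1.
b_1(T^7) = 7, b_1(Sigma_5) = 2*5 = 10.
b_1(product) = 7 + 10 = 17

17


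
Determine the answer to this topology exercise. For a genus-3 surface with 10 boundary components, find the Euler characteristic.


For a compact orientable surface with genus g and b boundary components: chi = 2 - 2g - b.
chi = 2 - 2*3 - 10 = 2 - 6 - 10 = -14

-14


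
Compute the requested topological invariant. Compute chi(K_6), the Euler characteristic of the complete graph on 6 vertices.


K_6: V = 6, E = C(6,2) = 15.
chi = V - E = 6 - 15 = -9

-9


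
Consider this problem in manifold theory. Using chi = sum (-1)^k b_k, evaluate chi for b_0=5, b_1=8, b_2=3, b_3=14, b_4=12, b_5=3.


chi = sum_k (-1)^k b_k.
= (5) + (-8) + (3) + (-14) + (12) + (-3)
= -5

-5


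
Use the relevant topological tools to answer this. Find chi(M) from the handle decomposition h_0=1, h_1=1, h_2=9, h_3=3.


Handles of index k contribute (-1)^k to chi (same as CW cells).
chi = (1) + (-1) + (9) + (-3) = 6

6


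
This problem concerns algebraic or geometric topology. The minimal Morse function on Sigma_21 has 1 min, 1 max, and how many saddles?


A perfect Morse function has m_k = b_k.
For Sigma_21: b_0=1, b_1=2g=42, b_2=1.
Saddles m_1 = 2g = 42

42


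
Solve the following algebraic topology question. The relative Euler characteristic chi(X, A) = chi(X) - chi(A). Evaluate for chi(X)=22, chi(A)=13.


Relative Euler characteristic: chi(X, A) = chi(X) - chi(A).
= 22 - (13) = 9

9


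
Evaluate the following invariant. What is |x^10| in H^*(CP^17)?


|x| = 2 in H^*(CP^n).
|x^10| = 10 * |x| = 10 * 2 = 20

20


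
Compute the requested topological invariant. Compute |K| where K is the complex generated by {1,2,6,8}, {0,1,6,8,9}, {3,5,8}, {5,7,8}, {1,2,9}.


Each maximal simplex on m vertices has 2^m - 1 nonempty faces.
Take the union (dedupe shared faces).
Total distinct faces = 51

51


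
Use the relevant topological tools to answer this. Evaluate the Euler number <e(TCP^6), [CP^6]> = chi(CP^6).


For any closed oriented manifold, <e(TM),[M]> = chi(M).
chi(CP^6) = 6+1 = 7

7


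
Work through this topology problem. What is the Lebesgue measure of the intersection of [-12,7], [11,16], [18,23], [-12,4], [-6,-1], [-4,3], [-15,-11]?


Intersection = [max(a_i), min(b_i)] = [18, -11].
Since 18 > -11, the intersection is empty.
Length = 0

0


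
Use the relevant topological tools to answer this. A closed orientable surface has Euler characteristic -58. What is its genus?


chi = 2 - 2g for closed orientable surfaces.
-58 = 2 - 2g
2g = 2 - (-58) = 60
g = 30

30


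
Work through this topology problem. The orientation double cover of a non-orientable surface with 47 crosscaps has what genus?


chi(N_47) = 2 - 47 = -45.
Double cover: chi(Sigma_g) = 2 * chi(N_47) = 2*(-45) = -90.
2 - 2g = -90, so g = (2 - (-90))/2 = 92/2 = 46

46


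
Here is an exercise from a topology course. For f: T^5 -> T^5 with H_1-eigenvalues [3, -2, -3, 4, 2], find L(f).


For a torus self-map: L(f) = det(I - A) where A acts on H_1.
L(f) = (1-3) * (1--2) * (1--3) * (1-4) * (1-2) = -2 * 3 * 4 * -3 * -1 = -72

-72


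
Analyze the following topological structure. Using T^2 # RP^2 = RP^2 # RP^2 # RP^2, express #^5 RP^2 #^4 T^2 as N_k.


Since a >= 1, the sum is non-orientable; each T^2 can be replaced by RP^2 # RP^2 (since T^2#RP^2 = 3RP^2).
Total crosscaps k = 5 + 2*4 = 13.
Check via chi: chi = 5*1 + 4*0 - (5+4-1)*2 = -11 = 2 - k = -11. Consistent.

13


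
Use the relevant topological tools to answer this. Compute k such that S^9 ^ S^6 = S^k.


S^m ^ S^n = S^{m+n}.
k = 9 + 6 = 15

15


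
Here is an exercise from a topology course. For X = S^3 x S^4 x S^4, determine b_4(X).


Each S^d has Poincare polynomial 1 + t^d.
The product S^3 x S^4 x S^4 has Poincare polynomial prod(1+t^d_i).
Expanding: b_0=1, b_3=1, b_4=2, b_7=2, b_8=1, b_11=1.
b_4 = 2

2


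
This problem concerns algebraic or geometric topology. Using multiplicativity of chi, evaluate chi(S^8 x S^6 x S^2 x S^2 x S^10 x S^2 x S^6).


chi is multiplicative: chi(X x Y) = chi(X) chi(Y).
Each even-dim sphere has chi = 2. There are 7 factors.
chi = 2^7 = 128

128


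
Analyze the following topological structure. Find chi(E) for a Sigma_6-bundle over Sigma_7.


For a fiber bundle F -> E -> B (with CW structure): chi(E) = chi(B) * chi(F).
chi(Sigma_7) = -12, chi(Sigma_6) = -10.
chi(E) = (-12) * (-10) = 120

120


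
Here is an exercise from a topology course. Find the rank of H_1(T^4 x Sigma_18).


pi_1(A x B) = pi_1(A) x pi_1(B); rank of abelianization = b_1.
b_1(T^4) = 4, b_1(Sigma_18) = 2*18 = 36.
b_1(product) = 4 + 36 = 40

40


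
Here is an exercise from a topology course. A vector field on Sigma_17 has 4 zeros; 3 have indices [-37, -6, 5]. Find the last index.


Poincare-Hopf: sum of indices = chi(M).
chi(Sigma_17) = 2 - 2*17 = -32.
Sum of known indices = -38.
x = chi - (sum known) = -32 - (-38) = 6

6


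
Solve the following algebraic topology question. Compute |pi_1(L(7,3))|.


pi_1(L(p,q)) = Z/pZ for any q coprime to p.
|pi_1(L(7,3))| = 7

7


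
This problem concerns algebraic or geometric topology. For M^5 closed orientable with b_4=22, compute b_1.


Poincare duality for closed orientable n-manifolds: b_k = b_{n-k}.
Here n = 5, so b_1 = b_4 = 22

22


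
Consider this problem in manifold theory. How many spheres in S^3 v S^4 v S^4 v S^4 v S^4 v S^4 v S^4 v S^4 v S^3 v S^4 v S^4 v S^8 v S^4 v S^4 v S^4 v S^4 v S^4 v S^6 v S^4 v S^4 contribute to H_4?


For a wedge of spheres, H_k (k>0) is free on one generator per sphere of dimension k.
Spheres of dimension 4: count = 16.
b_4 = 16

16
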